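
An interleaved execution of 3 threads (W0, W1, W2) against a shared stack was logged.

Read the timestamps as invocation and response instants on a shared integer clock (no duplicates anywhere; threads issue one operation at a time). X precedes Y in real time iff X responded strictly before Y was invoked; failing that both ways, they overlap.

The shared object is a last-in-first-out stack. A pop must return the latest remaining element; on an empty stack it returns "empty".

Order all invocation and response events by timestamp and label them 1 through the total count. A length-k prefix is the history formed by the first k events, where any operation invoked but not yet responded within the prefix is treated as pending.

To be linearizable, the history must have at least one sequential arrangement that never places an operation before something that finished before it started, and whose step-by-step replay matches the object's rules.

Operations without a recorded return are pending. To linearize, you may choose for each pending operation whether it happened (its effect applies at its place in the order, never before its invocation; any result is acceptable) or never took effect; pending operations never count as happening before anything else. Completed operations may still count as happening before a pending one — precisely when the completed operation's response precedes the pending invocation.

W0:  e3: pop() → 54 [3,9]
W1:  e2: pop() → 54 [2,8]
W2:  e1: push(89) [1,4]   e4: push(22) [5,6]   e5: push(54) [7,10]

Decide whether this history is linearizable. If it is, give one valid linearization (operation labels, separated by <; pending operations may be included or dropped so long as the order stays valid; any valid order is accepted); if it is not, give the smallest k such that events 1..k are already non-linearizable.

not linearizable — minimal violating prefix: 9 events

through event 8 a valid linearization exists; event 9 (e3 responding at time 9) ends that
all 12 real-time-respecting orders fail — 4 completed stack operations, no legal replay
completion choices over the 1 pending operation (e5) were checked; none helps
e.g. e1, e2, e3, e4 (pending dropped): illegal at step 2, since e2 pop() → 54 cannot apply there
e.g. e1, e2, e4, e3 (pending dropped): illegal at step 2, since e2 pop() → 54 cannot apply there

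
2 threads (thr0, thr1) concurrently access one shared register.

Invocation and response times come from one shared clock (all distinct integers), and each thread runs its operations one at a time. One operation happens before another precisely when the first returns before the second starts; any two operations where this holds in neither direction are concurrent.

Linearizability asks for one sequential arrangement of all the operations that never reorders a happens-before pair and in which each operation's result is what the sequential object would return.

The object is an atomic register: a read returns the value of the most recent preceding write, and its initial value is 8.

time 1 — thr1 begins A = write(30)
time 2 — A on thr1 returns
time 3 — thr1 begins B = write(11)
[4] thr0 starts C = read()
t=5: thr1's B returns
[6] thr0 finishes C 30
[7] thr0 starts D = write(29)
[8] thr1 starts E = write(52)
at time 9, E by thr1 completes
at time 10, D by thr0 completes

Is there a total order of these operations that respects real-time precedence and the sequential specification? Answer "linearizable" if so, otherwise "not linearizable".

a witness: A, C, B, D, E
1. A write(30), leaving value 30
2. C read() → 30, leaving value 30
3. B write(11), leaving value 11
4. D write(29), leaving value 29
5. E write(52), leaving value 52

linearizable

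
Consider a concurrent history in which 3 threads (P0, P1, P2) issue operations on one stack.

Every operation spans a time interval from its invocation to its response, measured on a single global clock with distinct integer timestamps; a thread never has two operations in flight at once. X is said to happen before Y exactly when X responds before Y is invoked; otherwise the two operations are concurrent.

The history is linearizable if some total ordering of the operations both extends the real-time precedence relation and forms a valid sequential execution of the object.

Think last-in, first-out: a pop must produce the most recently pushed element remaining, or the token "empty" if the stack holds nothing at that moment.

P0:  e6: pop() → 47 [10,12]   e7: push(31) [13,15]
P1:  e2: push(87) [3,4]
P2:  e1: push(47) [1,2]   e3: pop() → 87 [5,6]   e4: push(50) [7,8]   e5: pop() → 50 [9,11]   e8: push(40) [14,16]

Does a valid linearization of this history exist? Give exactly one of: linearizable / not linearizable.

one valid linearization: e1, e2, e3, e4, e5, e6, e7, e8
step 1: e1 push(47) — stack <47>
step 2: e2 push(87) — stack <47,87>
step 3: e3 pop() → 87 — stack <47>
step 4: e4 push(50) — stack <47,50>
step 5: e5 pop() → 50 — stack <47>
step 6: e6 pop() → 47 — stack <>
step 7: e7 push(31) — stack <31>
step 8: e8 push(40) — stack <31,40>

linearizable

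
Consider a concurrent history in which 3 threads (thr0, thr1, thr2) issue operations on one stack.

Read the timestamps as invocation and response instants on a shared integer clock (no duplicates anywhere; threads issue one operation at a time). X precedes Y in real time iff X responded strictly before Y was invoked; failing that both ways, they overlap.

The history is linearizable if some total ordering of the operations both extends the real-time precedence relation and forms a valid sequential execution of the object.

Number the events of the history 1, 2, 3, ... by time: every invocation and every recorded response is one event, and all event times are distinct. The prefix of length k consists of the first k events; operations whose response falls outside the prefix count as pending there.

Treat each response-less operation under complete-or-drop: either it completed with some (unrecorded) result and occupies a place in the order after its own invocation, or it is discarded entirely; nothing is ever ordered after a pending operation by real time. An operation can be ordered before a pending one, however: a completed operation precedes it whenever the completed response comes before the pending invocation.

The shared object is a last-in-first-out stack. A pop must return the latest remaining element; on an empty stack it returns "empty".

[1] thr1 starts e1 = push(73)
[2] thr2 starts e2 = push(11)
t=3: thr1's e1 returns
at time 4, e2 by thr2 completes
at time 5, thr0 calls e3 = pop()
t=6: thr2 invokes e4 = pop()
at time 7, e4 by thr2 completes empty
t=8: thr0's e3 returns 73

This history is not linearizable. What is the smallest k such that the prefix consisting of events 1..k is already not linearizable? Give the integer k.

7

a valid linearization of events 1..6 exists, for instance e1, e2:
after step 1 (e1 push(73)): stack <73>
after step 2 (e2 push(11)): stack <73,11>
event 7 — e4's response, time 7 — after it, nothing linearizes
include/drop combinations of the 1 pending operation (e3) were all tried; none helps
sample order e1, e2, e4 (pending dropped) stalls at step 3 — e4 pop() → empty has no legal effect
sample order e2, e1, e4 (pending dropped) stalls at step 3 — e4 pop() → empty has no legal effect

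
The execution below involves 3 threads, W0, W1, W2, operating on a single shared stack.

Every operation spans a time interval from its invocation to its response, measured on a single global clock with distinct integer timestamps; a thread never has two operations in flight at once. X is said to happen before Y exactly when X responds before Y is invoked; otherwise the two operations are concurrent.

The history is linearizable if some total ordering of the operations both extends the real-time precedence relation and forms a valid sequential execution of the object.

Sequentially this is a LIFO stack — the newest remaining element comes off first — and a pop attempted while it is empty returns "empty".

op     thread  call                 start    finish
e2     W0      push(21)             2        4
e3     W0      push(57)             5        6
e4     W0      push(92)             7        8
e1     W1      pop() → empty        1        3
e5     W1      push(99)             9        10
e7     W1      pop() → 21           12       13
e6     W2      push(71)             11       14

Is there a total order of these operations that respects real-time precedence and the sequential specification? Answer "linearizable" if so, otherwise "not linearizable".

cut after 12 events: linearizable; cut after 13 events (e7 responds, time 13): not linearizable
6 completed operations, 2 real-time-consistent orders — every stack replay fails
no completion choice of the 1 pending operation (e6) rescues it — every subset was tried
sample order e1, e2, e3, e4, e5, e7 (pending dropped) stalls at step 6 — e7 pop() → 21 has no legal effect
sample order e2, e1, e3, e4, e5, e7 (pending dropped) stalls at step 2 — e1 pop() → empty has no legal effect

not linearizable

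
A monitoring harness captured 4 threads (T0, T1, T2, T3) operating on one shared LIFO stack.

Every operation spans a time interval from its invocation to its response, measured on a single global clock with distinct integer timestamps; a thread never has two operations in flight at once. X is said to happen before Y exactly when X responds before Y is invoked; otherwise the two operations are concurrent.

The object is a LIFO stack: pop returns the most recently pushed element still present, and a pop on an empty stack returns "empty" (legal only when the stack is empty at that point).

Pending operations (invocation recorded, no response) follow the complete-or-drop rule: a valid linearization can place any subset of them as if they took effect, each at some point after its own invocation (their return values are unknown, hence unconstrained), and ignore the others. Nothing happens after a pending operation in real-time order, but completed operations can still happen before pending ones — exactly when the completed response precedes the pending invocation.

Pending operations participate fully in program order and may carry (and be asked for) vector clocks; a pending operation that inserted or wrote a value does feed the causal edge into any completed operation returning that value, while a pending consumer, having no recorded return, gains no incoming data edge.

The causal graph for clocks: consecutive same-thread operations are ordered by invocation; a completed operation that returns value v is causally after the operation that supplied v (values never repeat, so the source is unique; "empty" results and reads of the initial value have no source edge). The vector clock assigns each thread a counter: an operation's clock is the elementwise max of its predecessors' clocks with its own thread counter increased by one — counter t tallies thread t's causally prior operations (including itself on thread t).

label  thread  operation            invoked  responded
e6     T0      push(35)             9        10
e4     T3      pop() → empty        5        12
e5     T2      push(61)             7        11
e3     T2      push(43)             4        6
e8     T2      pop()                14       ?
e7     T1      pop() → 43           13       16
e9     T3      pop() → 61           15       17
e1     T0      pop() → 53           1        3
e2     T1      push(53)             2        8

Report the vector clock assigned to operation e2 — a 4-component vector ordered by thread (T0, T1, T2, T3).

(0, 1, 0, 0)

invoked at 5, e4 has no predecessors; its own T3 bump gives (0, 0, 0, 1)
invoked at 4, e3 has no predecessors; its own T2 bump gives (0, 0, 1, 0)
invoked at 2, e2 has no predecessors; its own T1 bump gives (0, 1, 0, 0)
e5, invoked 7, takes VC(e3)=(0, 0, 1, 0) under max, adds 1 for T2 → (0, 0, 2, 0)
e1, invoked 1, takes VC(e2)=(0, 1, 0, 0) under max, adds 1 for T0 → (1, 1, 0, 0)
e8, invoked 14, takes VC(e5)=(0, 0, 2, 0) under max, adds 1 for T2 → (0, 0, 3, 0)
e7, invoked 13, takes VC(e2)=(0, 1, 0, 0), VC(e3)=(0, 0, 1, 0) under max, adds 1 for T1 → (0, 2, 1, 0)
e6, invoked 9, takes VC(e1)=(1, 1, 0, 0) under max, adds 1 for T0 → (2, 1, 0, 0)
e9, invoked 15, takes VC(e4)=(0, 0, 0, 1), VC(e5)=(0, 0, 2, 0) under max, adds 1 for T3 → (0, 0, 2, 2)
target: VC(e2) = (0, 1, 0, 0)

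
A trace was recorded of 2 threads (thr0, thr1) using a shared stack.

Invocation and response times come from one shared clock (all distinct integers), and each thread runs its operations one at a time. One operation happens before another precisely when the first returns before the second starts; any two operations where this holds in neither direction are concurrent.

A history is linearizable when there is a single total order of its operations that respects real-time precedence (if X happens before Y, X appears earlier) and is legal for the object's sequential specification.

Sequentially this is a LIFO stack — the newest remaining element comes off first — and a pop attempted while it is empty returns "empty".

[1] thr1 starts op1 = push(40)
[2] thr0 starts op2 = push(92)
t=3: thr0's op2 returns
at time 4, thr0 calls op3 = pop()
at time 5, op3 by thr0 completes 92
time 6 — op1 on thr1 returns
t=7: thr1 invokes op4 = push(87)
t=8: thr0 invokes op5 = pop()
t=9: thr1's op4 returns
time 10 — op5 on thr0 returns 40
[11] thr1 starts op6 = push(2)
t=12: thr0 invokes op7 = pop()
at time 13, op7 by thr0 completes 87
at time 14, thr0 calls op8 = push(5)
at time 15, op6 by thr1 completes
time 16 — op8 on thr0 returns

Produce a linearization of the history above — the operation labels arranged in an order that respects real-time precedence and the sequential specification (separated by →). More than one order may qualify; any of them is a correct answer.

1. op1 push(40), leaving stack <40>
2. op2 push(92), leaving stack <40,92>
3. op3 pop() → 92, leaving stack <40>
4. op5 pop() → 40, leaving stack <>
5. op4 push(87), leaving stack <87>
6. op7 pop() → 87, leaving stack <>
7. op6 push(2), leaving stack <2>
8. op8 push(5), leaving stack <2,5>

op1 → op2 → op3 → op5 → op4 → op7 → op6 → op8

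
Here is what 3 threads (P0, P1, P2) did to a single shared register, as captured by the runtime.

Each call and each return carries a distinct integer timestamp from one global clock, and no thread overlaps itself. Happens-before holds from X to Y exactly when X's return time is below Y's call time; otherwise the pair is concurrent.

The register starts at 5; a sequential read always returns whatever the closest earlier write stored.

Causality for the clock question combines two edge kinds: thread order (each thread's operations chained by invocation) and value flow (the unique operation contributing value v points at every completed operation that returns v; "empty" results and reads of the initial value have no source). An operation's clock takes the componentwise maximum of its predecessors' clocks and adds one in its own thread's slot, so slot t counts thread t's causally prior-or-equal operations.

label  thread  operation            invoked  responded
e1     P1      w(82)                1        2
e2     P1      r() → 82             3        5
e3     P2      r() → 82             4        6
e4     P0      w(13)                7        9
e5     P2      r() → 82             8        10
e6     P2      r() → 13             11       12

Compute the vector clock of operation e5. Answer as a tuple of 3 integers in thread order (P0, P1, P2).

(0, 1, 2)

VC(e1, invoked at 1): no causal predecessors; +1 on P1 → (0, 1, 0)
VC(e4, invoked at 7): no causal predecessors; +1 on P0 → (1, 0, 0)
merge at e3 (invoked 4): VC(e1)=(0, 1, 0), own-thread bump on P2 → (0, 1, 1)
merge at e2 (invoked 3): VC(e1)=(0, 1, 0), own-thread bump on P1 → (0, 2, 0)
merge at e5 (invoked 8): VC(e1)=(0, 1, 0), VC(e3)=(0, 1, 1), own-thread bump on P2 → (0, 1, 2)
merge at e6 (invoked 11): VC(e4)=(1, 0, 0), VC(e5)=(0, 1, 2), own-thread bump on P2 → (1, 1, 3)
target: VC(e5) = (0, 1, 2)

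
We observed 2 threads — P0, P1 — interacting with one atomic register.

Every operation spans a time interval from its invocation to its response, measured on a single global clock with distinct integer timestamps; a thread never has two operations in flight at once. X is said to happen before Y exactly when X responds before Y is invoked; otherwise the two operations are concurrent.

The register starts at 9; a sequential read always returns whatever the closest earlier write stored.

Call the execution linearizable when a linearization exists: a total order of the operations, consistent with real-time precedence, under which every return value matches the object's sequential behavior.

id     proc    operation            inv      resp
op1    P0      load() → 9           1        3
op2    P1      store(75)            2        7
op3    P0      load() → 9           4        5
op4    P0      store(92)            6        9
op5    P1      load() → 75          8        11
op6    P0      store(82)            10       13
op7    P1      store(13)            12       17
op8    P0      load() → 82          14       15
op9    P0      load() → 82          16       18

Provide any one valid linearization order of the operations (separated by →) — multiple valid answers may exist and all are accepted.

op1 → op3 → op2 → op5 → op4 → op6 → op8 → op9 → op7

after step 1 (op1 load() → 9): value 9
after step 2 (op3 load() → 9): value 9
after step 3 (op2 store(75)): value 75
after step 4 (op5 load() → 75): value 75
after step 5 (op4 store(92)): value 92
after step 6 (op6 store(82)): value 82
after step 7 (op8 load() → 82): value 82
after step 8 (op9 load() → 82): value 82
after step 9 (op7 store(13)): value 13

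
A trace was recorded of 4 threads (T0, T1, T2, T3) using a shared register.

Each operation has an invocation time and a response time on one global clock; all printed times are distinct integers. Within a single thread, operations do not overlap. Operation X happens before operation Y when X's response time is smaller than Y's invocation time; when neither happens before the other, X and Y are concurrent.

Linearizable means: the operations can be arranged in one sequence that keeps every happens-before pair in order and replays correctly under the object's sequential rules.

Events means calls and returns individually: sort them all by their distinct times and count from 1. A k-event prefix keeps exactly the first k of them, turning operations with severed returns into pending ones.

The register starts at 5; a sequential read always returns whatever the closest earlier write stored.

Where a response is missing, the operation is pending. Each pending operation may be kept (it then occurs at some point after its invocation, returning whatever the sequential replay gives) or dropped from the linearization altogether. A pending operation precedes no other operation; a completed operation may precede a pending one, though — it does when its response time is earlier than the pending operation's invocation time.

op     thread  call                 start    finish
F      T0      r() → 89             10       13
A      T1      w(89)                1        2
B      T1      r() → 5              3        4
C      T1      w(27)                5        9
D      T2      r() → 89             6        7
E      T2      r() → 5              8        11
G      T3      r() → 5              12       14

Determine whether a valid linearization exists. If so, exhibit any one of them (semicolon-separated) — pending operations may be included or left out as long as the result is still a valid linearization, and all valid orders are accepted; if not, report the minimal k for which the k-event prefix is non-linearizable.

not linearizable — minimal violating prefix: 4 events

events 1..3 are fine; event 4 — the response of B at time 4 — makes the prefix non-linearizable
the sole real-time-consistent order of 2 completed operations fails the register replay
for example A, B fails at step 2: B r() → 5 is not legal there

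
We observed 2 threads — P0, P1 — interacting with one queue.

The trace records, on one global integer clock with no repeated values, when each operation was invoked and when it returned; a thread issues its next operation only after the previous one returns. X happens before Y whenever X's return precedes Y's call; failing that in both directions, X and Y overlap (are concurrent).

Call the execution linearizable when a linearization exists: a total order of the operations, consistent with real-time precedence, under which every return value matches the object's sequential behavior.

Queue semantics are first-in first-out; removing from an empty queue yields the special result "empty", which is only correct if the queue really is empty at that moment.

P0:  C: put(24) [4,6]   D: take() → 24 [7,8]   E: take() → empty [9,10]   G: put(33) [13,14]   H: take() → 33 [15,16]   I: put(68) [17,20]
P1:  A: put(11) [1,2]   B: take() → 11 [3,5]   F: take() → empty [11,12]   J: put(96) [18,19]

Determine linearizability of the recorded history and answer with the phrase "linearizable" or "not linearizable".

a witness: A, B, C, D, E, F, G, H, I, J
step 1: A put(11) — queue <11>
step 2: B take() → 11 — queue <>
step 3: C put(24) — queue <24>
step 4: D take() → 24 — queue <>
step 5: E take() → empty — queue <>
step 6: F take() → empty — queue <>
step 7: G put(33) — queue <33>
step 8: H take() → 33 — queue <>
step 9: I put(68) — queue <68>
step 10: J put(96) — queue <68,96>

linearizable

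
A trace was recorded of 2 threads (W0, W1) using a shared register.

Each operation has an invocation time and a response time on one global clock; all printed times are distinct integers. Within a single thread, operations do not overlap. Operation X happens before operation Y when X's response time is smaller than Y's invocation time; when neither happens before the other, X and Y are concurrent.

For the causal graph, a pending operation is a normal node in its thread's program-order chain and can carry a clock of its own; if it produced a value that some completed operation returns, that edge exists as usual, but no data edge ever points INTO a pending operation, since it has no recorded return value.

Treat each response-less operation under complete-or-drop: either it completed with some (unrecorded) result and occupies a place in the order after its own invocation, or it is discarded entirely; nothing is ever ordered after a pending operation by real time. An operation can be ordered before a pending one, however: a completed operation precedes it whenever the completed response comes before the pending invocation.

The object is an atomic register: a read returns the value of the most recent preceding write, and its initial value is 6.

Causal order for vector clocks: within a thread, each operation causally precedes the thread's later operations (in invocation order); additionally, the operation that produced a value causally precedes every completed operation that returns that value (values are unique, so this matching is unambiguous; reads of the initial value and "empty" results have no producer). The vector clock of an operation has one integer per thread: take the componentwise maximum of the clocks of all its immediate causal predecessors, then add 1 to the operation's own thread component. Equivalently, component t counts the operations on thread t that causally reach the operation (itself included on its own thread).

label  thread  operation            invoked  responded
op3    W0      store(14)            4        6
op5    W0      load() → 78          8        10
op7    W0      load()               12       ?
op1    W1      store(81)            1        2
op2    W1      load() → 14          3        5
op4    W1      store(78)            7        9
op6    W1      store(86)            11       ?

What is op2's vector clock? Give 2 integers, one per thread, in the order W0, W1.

no predecessors for op1 (invoked 1): W1 increments from zero → (0, 1)
no predecessors for op3 (invoked 4): W0 increments from zero → (1, 0)
from VC(op1)=(0, 1), VC(op3)=(1, 0), op2 (invoked 3) maxes components and bumps W1 → (1, 2)
from VC(op2)=(1, 2), op4 (invoked 7) maxes components and bumps W1 → (1, 3)
from VC(op4)=(1, 3), op6 (invoked 11) maxes components and bumps W1 → (1, 4)
from VC(op3)=(1, 0), VC(op4)=(1, 3), op5 (invoked 8) maxes components and bumps W0 → (2, 3)
from VC(op5)=(2, 3), op7 (invoked 12) maxes components and bumps W0 → (3, 3)
target: VC(op2) = (1, 2)

(1, 2)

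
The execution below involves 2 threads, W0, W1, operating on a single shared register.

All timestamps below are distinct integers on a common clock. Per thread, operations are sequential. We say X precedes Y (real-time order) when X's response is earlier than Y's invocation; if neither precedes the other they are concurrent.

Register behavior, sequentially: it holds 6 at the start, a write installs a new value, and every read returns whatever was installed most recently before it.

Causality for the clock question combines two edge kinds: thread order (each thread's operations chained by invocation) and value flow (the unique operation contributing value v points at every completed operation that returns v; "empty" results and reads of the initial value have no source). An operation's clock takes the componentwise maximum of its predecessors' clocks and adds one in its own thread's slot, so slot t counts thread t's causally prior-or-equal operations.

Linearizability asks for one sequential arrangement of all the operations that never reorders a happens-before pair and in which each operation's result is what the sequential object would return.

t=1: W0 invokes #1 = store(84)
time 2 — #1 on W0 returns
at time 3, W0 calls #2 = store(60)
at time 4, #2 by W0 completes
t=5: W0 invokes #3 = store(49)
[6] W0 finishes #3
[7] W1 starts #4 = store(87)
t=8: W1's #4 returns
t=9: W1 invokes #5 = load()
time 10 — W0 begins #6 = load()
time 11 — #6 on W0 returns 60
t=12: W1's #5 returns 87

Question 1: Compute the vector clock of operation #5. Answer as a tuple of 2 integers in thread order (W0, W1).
(0, 2)

#4 (invocation 7): nothing precedes it; W1's component alone gives (0, 1)
#1 (invocation 1): nothing precedes it; W0's component alone gives (1, 0)
from VC(#4)=(0, 1), #5 (invoked 9) maxes components and bumps W1 → (0, 2)
from VC(#1)=(1, 0), #2 (invoked 3) maxes components and bumps W0 → (2, 0)
from VC(#2)=(2, 0), #3 (invoked 5) maxes components and bumps W0 → (3, 0)
from VC(#2)=(2, 0), VC(#3)=(3, 0), #6 (invoked 10) maxes components and bumps W0 → (4, 0)
target: VC(#5) = (0, 2)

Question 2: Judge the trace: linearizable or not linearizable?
not linearizable

the violation lands at event 11, #6's response at time 11: events 1..10 linearize, events 1..11 do not
a single order respects real time; the 5 completed register operations fail replay along it
no escape via the 1 pending operation (#5): every completion choice fails
for example #1, #2, #3, #4, #6 (pending dropped) fails at step 5: #6 load() → 60 is not legal there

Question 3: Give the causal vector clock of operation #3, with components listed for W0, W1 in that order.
(3, 0)

VC(#4, invoked at 7): no causal predecessors; +1 on W1 → (0, 1)
VC(#1, invoked at 1): no causal predecessors; +1 on W0 → (1, 0)
#5 (invocation 9): componentwise max over VC(#4)=(0, 1), +1 at W1, giving (0, 2)
#2 (invocation 3): componentwise max over VC(#1)=(1, 0), +1 at W0, giving (2, 0)
#3 (invocation 5): componentwise max over VC(#2)=(2, 0), +1 at W0, giving (3, 0)
#6 (invocation 10): componentwise max over VC(#2)=(2, 0), VC(#3)=(3, 0), +1 at W0, giving (4, 0)
target: VC(#3) = (3, 0)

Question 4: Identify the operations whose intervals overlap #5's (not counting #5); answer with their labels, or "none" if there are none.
#6

#5 spans [9,12]; an op avoiding the whole window 9..12 is ordered, any other is concurrent
#1 [1,2]: before
#2 [3,4]: before
#3 [5,6]: before
#4 [7,8]: before
#6 [10,11]: concurrent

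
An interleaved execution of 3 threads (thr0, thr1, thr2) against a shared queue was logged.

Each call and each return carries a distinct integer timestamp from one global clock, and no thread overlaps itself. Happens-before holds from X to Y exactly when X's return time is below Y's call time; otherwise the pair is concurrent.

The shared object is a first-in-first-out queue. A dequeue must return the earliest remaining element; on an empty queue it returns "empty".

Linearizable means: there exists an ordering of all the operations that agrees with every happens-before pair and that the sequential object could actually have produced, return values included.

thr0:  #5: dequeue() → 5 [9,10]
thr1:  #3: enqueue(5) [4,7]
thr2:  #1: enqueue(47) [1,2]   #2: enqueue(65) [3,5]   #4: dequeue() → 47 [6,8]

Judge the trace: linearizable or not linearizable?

linearizable

a witness: #1, #3, #2, #4, #5
step 1: #1 enqueue(47) — queue <47>
step 2: #3 enqueue(5) — queue <47,5>
step 3: #2 enqueue(65) — queue <47,5,65>
step 4: #4 dequeue() → 47 — queue <5,65>
step 5: #5 dequeue() → 5 — queue <65>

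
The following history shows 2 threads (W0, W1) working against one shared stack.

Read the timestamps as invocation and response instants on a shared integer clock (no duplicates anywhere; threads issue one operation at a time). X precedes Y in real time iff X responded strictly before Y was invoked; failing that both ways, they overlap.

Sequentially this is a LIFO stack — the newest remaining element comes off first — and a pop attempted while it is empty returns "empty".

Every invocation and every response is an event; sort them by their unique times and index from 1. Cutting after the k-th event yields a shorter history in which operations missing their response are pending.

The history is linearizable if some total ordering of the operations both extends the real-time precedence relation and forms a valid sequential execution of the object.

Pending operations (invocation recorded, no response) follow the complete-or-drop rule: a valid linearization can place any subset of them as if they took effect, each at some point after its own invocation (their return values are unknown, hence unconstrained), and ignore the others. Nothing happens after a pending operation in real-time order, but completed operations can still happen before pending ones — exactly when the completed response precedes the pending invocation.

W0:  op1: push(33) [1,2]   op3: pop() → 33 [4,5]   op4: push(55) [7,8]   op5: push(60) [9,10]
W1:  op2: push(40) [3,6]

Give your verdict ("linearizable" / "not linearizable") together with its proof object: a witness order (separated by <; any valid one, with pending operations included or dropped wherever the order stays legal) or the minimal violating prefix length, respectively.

after step 1 (op1 push(33)): stack <33>
after step 2 (op3 pop() → 33): stack <>
after step 3 (op2 push(40)): stack <40>
after step 4 (op4 push(55)): stack <40,55>
after step 5 (op5 push(60)): stack <40,55,60>

linearizable — witness: op1 < op3 < op2 < op4 < op5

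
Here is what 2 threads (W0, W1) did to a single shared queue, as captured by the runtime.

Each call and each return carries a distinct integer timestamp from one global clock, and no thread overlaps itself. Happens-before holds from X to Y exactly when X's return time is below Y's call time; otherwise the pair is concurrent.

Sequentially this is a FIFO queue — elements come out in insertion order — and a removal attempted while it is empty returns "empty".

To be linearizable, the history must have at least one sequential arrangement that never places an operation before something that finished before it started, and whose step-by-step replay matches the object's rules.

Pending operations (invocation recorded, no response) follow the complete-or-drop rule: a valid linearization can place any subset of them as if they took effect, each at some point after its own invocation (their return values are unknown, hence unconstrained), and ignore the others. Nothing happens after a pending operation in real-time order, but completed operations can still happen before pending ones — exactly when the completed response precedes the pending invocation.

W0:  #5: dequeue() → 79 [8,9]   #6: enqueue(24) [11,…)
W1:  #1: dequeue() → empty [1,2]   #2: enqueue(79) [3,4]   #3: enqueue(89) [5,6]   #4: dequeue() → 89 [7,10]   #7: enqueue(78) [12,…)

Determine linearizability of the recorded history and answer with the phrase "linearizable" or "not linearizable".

linearizable

witness order: #1, #2, #3, #5, #4
after step 1 (#1 dequeue() → empty): queue <>
after step 2 (#2 enqueue(79)): queue <79>
after step 3 (#3 enqueue(89)): queue <79,89>
after step 4 (#5 dequeue() → 79): queue <89>
after step 5 (#4 dequeue() → 89): queue <>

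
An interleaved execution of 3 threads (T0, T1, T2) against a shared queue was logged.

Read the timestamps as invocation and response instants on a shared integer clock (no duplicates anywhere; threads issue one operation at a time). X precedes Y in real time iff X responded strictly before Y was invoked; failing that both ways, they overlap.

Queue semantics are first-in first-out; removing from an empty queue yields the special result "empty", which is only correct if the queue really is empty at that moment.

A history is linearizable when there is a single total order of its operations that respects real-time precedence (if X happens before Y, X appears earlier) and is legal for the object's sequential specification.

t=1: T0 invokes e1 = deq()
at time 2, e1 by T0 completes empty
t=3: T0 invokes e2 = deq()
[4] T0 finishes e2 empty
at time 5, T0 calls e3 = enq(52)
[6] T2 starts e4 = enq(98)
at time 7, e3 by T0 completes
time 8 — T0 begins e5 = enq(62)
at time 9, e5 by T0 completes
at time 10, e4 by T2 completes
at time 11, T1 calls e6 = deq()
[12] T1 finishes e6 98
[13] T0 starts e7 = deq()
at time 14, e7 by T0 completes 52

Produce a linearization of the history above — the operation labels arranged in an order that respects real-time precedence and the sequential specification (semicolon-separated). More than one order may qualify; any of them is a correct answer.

e1; e2; e4; e3; e5; e6; e7

step 1: e1 deq() → empty — queue <>
step 2: e2 deq() → empty — queue <>
step 3: e4 enq(98) — queue <98>
step 4: e3 enq(52) — queue <98,52>
step 5: e5 enq(62) — queue <98,52,62>
step 6: e6 deq() → 98 — queue <52,62>
step 7: e7 deq() → 52 — queue <62>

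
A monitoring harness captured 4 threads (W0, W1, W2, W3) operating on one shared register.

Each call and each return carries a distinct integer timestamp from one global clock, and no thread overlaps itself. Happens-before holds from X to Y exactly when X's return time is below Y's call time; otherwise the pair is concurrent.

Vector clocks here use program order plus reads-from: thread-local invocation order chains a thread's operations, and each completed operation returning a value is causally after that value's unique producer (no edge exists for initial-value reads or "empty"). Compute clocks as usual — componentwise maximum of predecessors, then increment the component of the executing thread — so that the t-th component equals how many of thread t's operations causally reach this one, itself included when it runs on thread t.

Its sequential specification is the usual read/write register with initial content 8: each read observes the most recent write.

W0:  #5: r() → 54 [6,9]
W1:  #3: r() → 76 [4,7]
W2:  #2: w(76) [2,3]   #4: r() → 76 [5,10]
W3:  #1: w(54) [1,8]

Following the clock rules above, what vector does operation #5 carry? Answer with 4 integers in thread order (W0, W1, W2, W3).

root op #1, invoked 1: fresh clock plus W3's own tick → (0, 0, 0, 1)
root op #2, invoked 2: fresh clock plus W2's own tick → (0, 0, 1, 0)
merge at #4 (invoked 5): VC(#2)=(0, 0, 1, 0), own-thread bump on W2 → (0, 0, 2, 0)
merge at #3 (invoked 4): VC(#2)=(0, 0, 1, 0), own-thread bump on W1 → (0, 1, 1, 0)
merge at #5 (invoked 6): VC(#1)=(0, 0, 0, 1), own-thread bump on W0 → (1, 0, 0, 1)
target: VC(#5) = (1, 0, 0, 1)

(1, 0, 0, 1)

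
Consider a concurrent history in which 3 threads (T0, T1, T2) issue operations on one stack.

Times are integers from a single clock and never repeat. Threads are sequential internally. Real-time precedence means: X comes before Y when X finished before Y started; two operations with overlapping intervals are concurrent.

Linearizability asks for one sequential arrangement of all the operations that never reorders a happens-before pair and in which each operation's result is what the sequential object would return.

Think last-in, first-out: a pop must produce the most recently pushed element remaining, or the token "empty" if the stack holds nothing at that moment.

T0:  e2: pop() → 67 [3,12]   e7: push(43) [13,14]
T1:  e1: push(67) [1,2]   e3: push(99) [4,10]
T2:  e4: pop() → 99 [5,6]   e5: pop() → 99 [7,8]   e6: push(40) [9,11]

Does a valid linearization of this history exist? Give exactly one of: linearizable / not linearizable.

the violation lands at event 8, e5's response at time 8: events 1..7 linearize, events 1..8 do not
exactly one order of the 3 completed ops respects real time; the stack replay fails
no completion choice of the 2 pending operations (e2, e3) rescues it — every subset was tried
for example e1, e4, e5 (pending dropped) fails at step 2: e4 pop() → 99 is not legal there

not linearizable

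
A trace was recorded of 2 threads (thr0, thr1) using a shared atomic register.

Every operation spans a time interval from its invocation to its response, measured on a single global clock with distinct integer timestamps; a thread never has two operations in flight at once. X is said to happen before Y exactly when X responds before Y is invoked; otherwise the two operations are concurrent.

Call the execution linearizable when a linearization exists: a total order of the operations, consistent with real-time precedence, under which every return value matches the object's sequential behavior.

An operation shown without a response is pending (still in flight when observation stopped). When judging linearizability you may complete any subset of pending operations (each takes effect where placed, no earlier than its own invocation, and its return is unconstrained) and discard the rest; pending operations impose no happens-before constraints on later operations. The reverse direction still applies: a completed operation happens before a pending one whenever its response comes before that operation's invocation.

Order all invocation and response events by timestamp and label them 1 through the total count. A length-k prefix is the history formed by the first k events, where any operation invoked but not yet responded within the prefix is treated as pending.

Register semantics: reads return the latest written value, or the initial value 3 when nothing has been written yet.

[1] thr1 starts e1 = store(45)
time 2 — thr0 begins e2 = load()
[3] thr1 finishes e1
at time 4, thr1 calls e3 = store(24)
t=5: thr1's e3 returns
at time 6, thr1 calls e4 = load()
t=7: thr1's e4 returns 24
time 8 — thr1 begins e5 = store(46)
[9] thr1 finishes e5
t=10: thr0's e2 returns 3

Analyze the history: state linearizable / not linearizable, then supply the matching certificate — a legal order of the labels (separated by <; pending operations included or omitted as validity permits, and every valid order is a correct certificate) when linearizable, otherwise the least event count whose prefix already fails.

linearizable — witness: e2 < e1 < e3 < e4 < e5

after step 1 (e2 load() → 3): value 3
after step 2 (e1 store(45)): value 45
after step 3 (e3 store(24)): value 24
after step 4 (e4 load() → 24): value 24
after step 5 (e5 store(46)): value 46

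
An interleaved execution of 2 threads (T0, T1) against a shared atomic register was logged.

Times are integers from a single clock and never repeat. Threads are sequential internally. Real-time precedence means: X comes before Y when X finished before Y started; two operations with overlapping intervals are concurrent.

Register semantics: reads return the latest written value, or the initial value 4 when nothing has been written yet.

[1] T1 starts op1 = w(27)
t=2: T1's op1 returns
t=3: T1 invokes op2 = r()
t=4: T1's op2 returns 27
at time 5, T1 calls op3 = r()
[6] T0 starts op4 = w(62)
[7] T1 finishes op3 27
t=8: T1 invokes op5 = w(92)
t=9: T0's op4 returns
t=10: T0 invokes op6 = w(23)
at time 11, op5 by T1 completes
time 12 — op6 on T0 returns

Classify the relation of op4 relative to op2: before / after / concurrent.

after

op4 spans [6,9], op2 spans [3,4]
resp(op2)=4 < inv(op4)=6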